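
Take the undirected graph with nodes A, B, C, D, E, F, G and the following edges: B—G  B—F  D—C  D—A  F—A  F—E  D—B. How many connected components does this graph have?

1

Starting from A we can reach A, B, C, D, E, F, G. That is one component of size 7.
Total: 1 component.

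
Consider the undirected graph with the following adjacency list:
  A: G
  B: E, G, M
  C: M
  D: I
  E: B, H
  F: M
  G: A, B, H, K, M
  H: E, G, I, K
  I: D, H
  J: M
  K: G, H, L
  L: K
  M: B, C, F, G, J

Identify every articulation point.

Removing G increases the component count from 1 to 2, so G is a cut vertex.
Removing H increases the component count from 1 to 2, so H is a cut vertex.
Removing I increases the component count from 1 to 2, so I is a cut vertex.
Likewise K, M are cut vertices.
By contrast removing J leaves 1 component; it is not a cut vertex. No other vertex is a cut vertex either.

G, H, I, K, M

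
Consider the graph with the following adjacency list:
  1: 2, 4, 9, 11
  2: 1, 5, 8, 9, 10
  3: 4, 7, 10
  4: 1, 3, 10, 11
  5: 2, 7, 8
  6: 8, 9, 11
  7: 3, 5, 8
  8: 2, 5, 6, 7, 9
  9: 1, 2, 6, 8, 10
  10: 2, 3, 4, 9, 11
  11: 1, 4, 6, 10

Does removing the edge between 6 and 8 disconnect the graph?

No

After removing 6-8, the path 6-9-8 still connects them, so the edge is not a bridge.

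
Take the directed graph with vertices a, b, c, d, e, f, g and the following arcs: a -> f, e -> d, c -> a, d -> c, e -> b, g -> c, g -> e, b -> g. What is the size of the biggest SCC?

3

{b, e, g} are all mutually reachable — one SCC of size 3.
{f} is an SCC by itself.
{a} is an SCC by itself.
{d} is an SCC by itself.
{c} is an SCC by itself.
The largest has 3 vertices.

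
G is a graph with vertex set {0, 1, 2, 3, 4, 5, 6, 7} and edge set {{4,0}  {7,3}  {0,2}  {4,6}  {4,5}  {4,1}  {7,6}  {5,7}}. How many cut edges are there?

The edges on the cycle 4-5-7-6-4 are not bridges since each lies on that cycle.
But removing 0–2 disconnects 0 from 2; removing 7–3 disconnects 7 from 3; removing 4–1 disconnects 4 from 1; removing 4–0 disconnects 4 from 0 — these are bridges.
That makes 4 bridges.

4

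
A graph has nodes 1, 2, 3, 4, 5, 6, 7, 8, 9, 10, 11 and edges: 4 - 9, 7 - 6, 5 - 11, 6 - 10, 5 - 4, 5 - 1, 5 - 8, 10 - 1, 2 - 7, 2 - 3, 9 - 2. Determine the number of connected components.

1

Starting from 1 we can reach 1, 2, 3, 4, 5, 6, 7, 8, 9, 10, 11. That is one component of size 11.
Total: 1 component.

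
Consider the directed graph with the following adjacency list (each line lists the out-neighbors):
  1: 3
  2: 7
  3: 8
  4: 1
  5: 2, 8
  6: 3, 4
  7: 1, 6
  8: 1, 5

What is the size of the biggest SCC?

{1, 2, 3, 4, 5, 6, 7, 8} are all mutually reachable — one SCC of size 8.
The largest has 8 vertices.

8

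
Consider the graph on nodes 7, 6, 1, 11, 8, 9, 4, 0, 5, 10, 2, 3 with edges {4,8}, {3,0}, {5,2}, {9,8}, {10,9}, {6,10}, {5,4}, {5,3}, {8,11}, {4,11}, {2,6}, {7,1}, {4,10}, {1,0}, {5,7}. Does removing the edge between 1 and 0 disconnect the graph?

After removing 1–0, the path 1-7-5-3-0 still connects them, so the edge is not a bridge.

No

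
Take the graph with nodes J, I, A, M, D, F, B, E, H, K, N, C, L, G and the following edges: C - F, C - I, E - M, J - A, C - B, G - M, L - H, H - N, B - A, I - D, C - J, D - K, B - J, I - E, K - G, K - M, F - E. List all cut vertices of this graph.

Removing C increases the component count from 2 to 3, so C is a cut vertex.
Removing H increases the component count from 2 to 3, so H is a cut vertex.
By contrast removing D leaves 2 components; it is not a cut vertex. No other vertex is a cut vertex either.

C, H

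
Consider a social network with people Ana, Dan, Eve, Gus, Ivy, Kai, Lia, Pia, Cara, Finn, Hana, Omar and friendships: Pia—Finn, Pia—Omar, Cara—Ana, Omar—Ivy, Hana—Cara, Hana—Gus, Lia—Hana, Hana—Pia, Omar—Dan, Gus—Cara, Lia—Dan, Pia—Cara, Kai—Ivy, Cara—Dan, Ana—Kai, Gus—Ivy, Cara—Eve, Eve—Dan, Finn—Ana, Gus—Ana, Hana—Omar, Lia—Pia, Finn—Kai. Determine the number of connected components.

Starting from Ana we can reach Ana, Dan, Eve, Gus, Ivy, Kai, Lia, Pia, Cara, Finn, Hana, Omar. That is one component of size 12.
Total: 1 component.

1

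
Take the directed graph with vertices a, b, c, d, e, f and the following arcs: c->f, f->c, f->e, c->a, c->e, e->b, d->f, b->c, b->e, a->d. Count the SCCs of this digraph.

1

{a, b, c, d, e, f} are all mutually reachable — one SCC of size 6.
That gives 1 strongly connected component.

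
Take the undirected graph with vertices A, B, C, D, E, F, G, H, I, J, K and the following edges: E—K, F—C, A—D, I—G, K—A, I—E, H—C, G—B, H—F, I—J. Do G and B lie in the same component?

From G we can reach A, B, D, E, G, I, J, K, which includes B.

Yes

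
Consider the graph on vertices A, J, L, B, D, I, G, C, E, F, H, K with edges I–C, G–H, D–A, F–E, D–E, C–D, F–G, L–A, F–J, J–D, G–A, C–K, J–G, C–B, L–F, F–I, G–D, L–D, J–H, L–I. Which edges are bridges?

The edges on the cycle J-G-D-J are not bridges since each lies on that cycle.
But removing C–B disconnects C from B; removing C–K disconnects C from K — these are bridges.

B-C, C-K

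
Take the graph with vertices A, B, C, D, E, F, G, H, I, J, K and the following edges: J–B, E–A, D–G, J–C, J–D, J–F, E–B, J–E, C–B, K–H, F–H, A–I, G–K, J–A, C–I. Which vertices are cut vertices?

J

Removing J increases the component count from 1 to 2, so J is a cut vertex.
By contrast removing B leaves 1 component; it is not a cut vertex. No other vertex is a cut vertex either.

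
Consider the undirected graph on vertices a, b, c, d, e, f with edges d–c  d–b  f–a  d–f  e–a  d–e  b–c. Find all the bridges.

none

The edges on the cycle d-b-c-d are not bridges since each lies on that cycle.
Every edge lies on some cycle, so there are no bridges.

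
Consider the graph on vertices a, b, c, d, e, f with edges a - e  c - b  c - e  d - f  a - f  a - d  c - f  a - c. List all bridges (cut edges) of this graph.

b-c

The edges on the cycle a-d-f-a are not bridges since each lies on that cycle.
But removing c - b disconnects c from b — this is a bridge.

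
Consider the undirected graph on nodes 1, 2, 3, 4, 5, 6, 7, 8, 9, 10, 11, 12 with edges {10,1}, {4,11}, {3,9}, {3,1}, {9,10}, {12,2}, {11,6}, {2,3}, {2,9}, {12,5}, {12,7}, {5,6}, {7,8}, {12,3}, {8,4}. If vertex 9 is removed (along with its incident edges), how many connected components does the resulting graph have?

1

With 9 gone, the remaining components are: {1, 2, 3, 4, 5, 6, 7, 8, 10, 11, 12}.
That is 1 component.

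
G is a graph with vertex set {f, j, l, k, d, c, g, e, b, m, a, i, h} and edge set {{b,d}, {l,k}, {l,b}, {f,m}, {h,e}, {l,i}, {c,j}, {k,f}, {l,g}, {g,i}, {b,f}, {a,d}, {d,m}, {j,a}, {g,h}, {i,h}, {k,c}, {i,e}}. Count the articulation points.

Removing l increases the component count from 1 to 2, so l is a cut vertex.
By contrast removing k leaves 1 component; it is not a cut vertex. No other vertex is a cut vertex either.

1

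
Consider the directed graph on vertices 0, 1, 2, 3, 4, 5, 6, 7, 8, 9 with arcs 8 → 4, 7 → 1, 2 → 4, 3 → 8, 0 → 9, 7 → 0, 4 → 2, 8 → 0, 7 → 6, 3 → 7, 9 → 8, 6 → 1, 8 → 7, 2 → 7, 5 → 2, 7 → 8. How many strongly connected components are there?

{0, 2, 4, 7, 8, 9} are all mutually reachable — one SCC of size 6.
{5} is an SCC by itself.
{6} is an SCC by itself.
{3} is an SCC by itself.
{1} is an SCC by itself.
That gives 5 strongly connected components.

5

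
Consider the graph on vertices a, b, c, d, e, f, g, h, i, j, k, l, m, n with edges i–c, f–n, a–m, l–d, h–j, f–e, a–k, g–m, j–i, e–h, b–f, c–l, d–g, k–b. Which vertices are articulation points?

f

Removing f increases the component count from 1 to 2, so f is a cut vertex.
By contrast removing e leaves 1 component; it is not a cut vertex. No other vertex is a cut vertex either.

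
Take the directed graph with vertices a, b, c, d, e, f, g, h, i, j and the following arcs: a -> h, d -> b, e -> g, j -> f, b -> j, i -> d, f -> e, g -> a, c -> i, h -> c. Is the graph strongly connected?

Yes

From d we can reach every vertex (a, b, c, d, e, f, g, h, i, j), and every vertex can reach d (a, b, c, d, e, f, g, h, i, j). So the whole graph is one strongly connected component.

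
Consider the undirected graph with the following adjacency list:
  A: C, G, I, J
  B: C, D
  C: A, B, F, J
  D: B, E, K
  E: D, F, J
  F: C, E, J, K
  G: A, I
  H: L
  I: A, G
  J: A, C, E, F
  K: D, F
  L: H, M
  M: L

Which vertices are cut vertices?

Removing A increases the component count from 2 to 3, so A is a cut vertex.
Removing L increases the component count from 2 to 3, so L is a cut vertex.
By contrast removing G leaves 2 components; it is not a cut vertex. No other vertex is a cut vertex either.

A, L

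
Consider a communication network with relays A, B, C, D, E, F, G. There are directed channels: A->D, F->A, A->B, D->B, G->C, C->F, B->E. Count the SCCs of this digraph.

7

{B} is an SCC by itself.
{C} is an SCC by itself.
{F} is an SCC by itself.
{E} is an SCC by itself.
{G} is an SCC by itself.
(and 2 more singleton SCCs)
That gives 7 strongly connected components.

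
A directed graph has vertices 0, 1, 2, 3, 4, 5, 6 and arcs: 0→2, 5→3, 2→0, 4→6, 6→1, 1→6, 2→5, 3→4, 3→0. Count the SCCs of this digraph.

3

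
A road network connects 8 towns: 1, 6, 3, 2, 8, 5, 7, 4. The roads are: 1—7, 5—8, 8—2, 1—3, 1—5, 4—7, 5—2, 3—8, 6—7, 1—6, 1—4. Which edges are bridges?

The edges on the cycle 1-6-7-1 are not bridges since each lies on that cycle.
Every edge lies on some cycle, so there are no bridges.

none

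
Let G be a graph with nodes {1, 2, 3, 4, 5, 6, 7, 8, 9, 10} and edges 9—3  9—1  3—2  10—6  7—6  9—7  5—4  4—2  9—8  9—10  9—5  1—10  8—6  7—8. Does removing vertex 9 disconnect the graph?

Yes

Deleting 9 raises the number of components from 1 to 2, so 9 is a cut vertex.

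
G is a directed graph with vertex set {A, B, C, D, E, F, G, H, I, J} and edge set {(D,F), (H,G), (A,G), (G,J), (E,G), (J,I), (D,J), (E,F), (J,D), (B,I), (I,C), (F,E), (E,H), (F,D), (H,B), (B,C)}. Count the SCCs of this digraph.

5

{D, E, F, G, H, J} are all mutually reachable — one SCC of size 6.
{I} is an SCC by itself.
{A} is an SCC by itself.
{B} is an SCC by itself.
{C} is an SCC by itself.
That gives 5 strongly connected components.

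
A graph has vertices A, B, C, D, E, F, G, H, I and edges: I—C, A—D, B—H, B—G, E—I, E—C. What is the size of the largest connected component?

F is isolated — a component by itself.
Starting from A we can reach A, D. That is one component of size 2.
Starting from C we can reach C, E, I. That is one component of size 3.
Starting from B we can reach B, G, H. That is one component of size 3.
The largest has 3 vertices.

3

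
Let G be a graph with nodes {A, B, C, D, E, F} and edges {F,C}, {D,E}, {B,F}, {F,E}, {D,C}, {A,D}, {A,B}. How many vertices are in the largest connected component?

6

Starting from A we can reach A, B, C, D, E, F. That is one component of size 6.
The largest has 6 vertices.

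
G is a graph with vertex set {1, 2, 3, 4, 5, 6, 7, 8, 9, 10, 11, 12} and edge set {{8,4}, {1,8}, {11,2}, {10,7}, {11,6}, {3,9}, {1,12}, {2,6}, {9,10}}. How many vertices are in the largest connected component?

5 is isolated — a component by itself.
Starting from 2 we can reach 2, 6, 11. That is one component of size 3.
Starting from 3 we can reach 3, 7, 9, 10. That is one component of size 4.
Starting from 1 we can reach 1, 4, 8, 12. That is one component of size 4.
The largest has 4 vertices.

4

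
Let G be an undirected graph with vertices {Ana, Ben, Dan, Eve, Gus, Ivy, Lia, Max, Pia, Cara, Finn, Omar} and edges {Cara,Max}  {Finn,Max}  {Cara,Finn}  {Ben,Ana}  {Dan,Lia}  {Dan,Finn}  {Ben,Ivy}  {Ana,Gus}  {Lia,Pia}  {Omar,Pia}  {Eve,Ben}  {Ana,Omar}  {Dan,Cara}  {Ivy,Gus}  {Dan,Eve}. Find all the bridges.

The edges on the cycle Dan-Cara-Max-Finn-Dan are not bridges since each lies on that cycle.
Every edge lies on some cycle, so there are no bridges.

none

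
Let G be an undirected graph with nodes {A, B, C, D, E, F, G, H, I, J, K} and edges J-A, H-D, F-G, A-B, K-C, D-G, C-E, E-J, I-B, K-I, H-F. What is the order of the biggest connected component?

7

Starting from D we can reach D, F, G, H. That is one component of size 4.
Starting from A we can reach A, B, C, E, I, J, K. That is one component of size 7.
The largest has 7 vertices.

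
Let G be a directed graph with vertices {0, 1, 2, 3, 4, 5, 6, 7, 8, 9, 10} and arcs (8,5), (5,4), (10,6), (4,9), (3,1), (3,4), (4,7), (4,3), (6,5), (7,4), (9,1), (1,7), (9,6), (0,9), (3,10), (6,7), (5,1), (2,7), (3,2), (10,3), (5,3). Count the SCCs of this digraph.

3

{1, 2, 3, 4, 5, 6, 7, 9, 10} are all mutually reachable — one SCC of size 9.
{0} is an SCC by itself.
{8} is an SCC by itself.
That gives 3 strongly connected components.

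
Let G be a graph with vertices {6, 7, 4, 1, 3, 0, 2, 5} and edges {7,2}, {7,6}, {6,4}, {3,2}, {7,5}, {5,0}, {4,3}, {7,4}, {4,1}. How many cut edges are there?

The edges on the cycle 7-6-4-7 are not bridges since each lies on that cycle.
But removing 1–4 disconnects 1 from 4; removing 5–7 disconnects 5 from 7; removing 0–5 disconnects 0 from 5 — these are bridges.
That makes 3 bridges.

3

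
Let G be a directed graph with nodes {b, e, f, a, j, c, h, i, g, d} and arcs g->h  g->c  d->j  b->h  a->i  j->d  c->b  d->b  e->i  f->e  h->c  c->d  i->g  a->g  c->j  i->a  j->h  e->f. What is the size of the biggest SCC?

{b, c, d, h, j} are all mutually reachable — one SCC of size 5.
{e, f} are all mutually reachable — one SCC of size 2.
{a, i} are all mutually reachable — one SCC of size 2.
{g} is an SCC by itself.
The largest has 5 vertices.

5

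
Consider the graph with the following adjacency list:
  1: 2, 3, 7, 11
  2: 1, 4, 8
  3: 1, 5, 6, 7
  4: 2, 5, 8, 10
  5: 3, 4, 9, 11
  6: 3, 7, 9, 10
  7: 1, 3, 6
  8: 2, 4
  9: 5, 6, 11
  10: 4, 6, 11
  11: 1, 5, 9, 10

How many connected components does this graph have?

Starting from 1 we can reach 1, 2, 3, 4, 5, 6, 7, 8, 9, 10, 11. That is one component of size 11.
Total: 1 component.

1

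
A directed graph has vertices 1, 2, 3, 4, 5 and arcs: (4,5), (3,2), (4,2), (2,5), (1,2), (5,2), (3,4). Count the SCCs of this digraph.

4

{2, 5} are all mutually reachable — one SCC of size 2.
{4} is an SCC by itself.
{3} is an SCC by itself.
{1} is an SCC by itself.
That gives 4 strongly connected components.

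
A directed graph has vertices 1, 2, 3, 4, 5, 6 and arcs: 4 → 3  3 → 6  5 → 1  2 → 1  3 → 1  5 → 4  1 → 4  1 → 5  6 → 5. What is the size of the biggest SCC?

5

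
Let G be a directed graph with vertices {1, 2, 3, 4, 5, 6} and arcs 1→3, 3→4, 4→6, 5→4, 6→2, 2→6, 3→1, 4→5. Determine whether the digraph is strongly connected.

No

There is no directed path from 5 to 3, so the graph is not strongly connected.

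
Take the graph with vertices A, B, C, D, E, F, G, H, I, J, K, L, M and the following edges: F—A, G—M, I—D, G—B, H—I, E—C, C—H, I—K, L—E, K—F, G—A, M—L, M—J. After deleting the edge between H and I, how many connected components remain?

1

H and I are still connected via H-C-E-L-M-G-A-F-K-I, so the component count stays at 1.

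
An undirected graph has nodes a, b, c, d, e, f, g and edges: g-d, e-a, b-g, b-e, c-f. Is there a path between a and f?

The component containing a is {a, b, d, e, g}, and f is not in it.

No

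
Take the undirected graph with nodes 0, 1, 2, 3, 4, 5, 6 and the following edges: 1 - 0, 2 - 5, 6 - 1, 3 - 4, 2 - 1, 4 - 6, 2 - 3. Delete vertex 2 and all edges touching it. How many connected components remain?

With 2 gone, the remaining components are: {5}; {0, 1, 3, 4, 6}.
That is 2 components.

2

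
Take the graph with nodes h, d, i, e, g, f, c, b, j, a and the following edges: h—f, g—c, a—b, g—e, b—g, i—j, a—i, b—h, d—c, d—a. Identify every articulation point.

a, b, g, h, i

Removing a increases the component count from 1 to 2, so a is a cut vertex.
Removing b increases the component count from 1 to 2, so b is a cut vertex.
Removing g increases the component count from 1 to 2, so g is a cut vertex.
Likewise h, i are cut vertices.
By contrast removing c leaves 1 component; it is not a cut vertex. No other vertex is a cut vertex either.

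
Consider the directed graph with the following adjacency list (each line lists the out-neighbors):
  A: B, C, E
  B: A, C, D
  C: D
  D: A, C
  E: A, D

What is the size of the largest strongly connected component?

5

{A, B, C, D, E} are all mutually reachable — one SCC of size 5.
The largest has 5 vertices.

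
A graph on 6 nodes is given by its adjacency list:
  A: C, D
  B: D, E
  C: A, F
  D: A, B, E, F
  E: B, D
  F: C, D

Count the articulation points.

1

Removing D increases the component count from 1 to 2, so D is a cut vertex.
By contrast removing B leaves 1 component; it is not a cut vertex. No other vertex is a cut vertex either.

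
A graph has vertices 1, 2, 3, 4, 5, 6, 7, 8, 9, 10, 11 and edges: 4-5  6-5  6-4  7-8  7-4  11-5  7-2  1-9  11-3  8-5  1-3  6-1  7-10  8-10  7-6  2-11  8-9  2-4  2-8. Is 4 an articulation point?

Deleting 4 leaves 1 component (was 1) (its neighbors 2, 5, 6, 7 remain connected to each other), so 4 is not a cut vertex.

No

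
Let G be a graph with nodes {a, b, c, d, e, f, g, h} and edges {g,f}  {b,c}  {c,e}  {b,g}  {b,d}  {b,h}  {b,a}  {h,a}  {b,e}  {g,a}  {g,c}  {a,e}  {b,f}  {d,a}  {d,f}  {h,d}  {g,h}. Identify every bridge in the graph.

none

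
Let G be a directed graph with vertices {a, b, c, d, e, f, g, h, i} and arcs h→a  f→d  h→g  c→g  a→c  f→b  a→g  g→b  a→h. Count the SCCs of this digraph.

8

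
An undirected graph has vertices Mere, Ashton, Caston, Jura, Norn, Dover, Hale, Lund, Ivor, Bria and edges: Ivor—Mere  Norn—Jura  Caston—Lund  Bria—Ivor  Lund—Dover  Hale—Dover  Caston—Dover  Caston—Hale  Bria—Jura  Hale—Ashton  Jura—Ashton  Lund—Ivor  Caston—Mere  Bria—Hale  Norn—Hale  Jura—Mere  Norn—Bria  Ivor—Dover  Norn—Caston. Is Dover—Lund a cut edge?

No

After removing Dover—Lund, the path Dover-Caston-Lund still connects them, so the edge is not a bridge.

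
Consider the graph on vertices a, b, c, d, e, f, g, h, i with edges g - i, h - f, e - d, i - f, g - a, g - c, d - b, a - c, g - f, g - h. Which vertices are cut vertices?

d, g

Removing d increases the component count from 2 to 3, so d is a cut vertex.
Removing g increases the component count from 2 to 3, so g is a cut vertex.
By contrast removing e leaves 2 components; it is not a cut vertex. No other vertex is a cut vertex either.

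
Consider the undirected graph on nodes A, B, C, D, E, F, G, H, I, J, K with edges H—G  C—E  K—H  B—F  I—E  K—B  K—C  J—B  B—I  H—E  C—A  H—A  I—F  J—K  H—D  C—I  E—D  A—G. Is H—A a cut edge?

No

After removing H—A, the path H-G-A still connects them, so the edge is not a bridge.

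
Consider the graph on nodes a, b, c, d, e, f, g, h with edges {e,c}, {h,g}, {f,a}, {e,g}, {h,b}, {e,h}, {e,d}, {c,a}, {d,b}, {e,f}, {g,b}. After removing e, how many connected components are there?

With e gone, the remaining components are: {a, c, f}; {b, d, g, h}.
That is 2 components.

2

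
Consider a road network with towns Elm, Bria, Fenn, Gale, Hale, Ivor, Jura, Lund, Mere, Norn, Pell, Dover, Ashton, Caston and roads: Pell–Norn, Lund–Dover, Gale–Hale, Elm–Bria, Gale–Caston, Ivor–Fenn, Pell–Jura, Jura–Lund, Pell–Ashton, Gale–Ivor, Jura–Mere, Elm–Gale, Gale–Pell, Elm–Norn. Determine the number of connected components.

1

Starting from Elm we can reach Elm, Bria, Fenn, Gale, Hale, Ivor, Jura, Lund, Mere, Norn, Pell, Dover, Ashton, Caston. That is one component of size 14.
Total: 1 component.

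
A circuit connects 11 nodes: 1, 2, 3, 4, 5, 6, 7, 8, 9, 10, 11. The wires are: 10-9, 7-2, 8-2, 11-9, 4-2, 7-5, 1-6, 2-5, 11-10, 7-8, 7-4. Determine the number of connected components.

4

3 is isolated — a component by itself.
Starting from 1 we can reach 1, 6. That is one component of size 2.
Starting from 9 we can reach 9, 10, 11. That is one component of size 3.
Starting from 2 we can reach 2, 4, 5, 7, 8. That is one component of size 5.
Total: 4 components.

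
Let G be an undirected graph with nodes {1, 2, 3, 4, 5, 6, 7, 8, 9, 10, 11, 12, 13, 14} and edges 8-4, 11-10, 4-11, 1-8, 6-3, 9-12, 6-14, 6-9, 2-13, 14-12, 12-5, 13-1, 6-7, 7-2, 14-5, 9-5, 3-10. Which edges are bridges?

The edges on the cycle 9-12-5-9 are not bridges since each lies on that cycle.
Every edge lies on some cycle, so there are no bridges.

none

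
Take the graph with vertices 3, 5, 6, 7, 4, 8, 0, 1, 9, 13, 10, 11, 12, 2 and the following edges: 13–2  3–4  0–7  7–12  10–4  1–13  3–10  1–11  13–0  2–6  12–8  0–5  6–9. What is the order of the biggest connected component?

Starting from 3 we can reach 3, 4, 10. That is one component of size 3.
Starting from 0 we can reach 0, 1, 2, 5, 6, 7, 8, 9, 11, 12, 13. That is one component of size 11.
The largest has 11 vertices.

11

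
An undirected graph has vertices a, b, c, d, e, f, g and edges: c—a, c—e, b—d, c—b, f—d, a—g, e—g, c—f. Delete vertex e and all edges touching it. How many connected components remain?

With e gone, the remaining components are: {a, b, c, d, f, g}.
That is 1 component.

1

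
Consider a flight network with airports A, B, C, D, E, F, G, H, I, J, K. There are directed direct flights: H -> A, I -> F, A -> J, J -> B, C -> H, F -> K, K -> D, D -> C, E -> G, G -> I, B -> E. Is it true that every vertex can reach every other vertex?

From F we can reach every vertex (A, B, C, D, E, F, G, H, I, J, K), and every vertex can reach F (A, B, C, D, E, F, G, H, I, J, K). So the whole graph is one strongly connected component.

Yes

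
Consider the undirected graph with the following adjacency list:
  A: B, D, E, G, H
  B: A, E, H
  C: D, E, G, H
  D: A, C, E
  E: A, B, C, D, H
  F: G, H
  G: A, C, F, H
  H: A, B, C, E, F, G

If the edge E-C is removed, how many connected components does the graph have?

1

E and C are still connected via E-H-C, so the component count stays at 1.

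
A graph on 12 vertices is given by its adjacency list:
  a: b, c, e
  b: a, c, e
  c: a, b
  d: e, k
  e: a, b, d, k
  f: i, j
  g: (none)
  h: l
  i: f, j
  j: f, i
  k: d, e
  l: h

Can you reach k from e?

Yes

From e we can reach a, b, c, d, e, k, which includes k.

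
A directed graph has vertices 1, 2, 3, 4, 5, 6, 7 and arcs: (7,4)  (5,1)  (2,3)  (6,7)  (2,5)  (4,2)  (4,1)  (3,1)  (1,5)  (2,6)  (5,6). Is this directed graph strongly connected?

From 1 we can reach every vertex (1, 2, 3, 4, 5, 6, 7), and every vertex can reach 1 (1, 2, 3, 4, 5, 6, 7). So the whole graph is one strongly connected component.

Yes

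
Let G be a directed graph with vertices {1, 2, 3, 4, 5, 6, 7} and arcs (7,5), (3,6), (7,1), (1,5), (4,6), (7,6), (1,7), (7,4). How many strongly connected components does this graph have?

6

{1, 7} are all mutually reachable — one SCC of size 2.
{4} is an SCC by itself.
{6} is an SCC by itself.
{2} is an SCC by itself.
{3} is an SCC by itself.
(and 1 more singleton SCC)
That gives 6 strongly connected components.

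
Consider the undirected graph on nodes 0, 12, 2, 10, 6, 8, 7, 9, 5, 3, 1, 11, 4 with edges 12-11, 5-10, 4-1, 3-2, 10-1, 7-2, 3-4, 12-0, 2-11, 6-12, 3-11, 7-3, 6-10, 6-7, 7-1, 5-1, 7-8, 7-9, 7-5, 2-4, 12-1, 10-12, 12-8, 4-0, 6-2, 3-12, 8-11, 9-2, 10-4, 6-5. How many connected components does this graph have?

1

Starting from 0 we can reach 0, 1, 2, 3, 4, 5, 6, 7, 8, 9, 10, 11, 12. That is one component of size 13.
Total: 1 component.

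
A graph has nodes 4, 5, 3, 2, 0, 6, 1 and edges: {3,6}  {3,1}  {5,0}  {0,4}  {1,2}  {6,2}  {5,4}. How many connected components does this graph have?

2

Starting from 0 we can reach 0, 4, 5. That is one component of size 3.
Starting from 1 we can reach 1, 2, 3, 6. That is one component of size 4.
Total: 2 components.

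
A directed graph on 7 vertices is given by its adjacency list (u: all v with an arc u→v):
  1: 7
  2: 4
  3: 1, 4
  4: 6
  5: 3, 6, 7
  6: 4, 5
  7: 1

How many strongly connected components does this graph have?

{3, 4, 5, 6} are all mutually reachable — one SCC of size 4.
{1, 7} are all mutually reachable — one SCC of size 2.
{2} is an SCC by itself.
That gives 3 strongly connected components.

3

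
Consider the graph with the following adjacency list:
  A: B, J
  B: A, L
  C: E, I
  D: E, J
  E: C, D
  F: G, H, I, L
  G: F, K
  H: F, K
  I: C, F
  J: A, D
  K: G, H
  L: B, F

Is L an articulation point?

Deleting L leaves 1 component (was 1) (its neighbors B, F remain connected to each other), so L is not a cut vertex.

No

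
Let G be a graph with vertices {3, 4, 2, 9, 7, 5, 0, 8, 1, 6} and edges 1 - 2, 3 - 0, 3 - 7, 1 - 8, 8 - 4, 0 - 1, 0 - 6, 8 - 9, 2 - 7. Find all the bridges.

The edges on the cycle 3-0-1-2-7-3 are not bridges since each lies on that cycle.
But removing 1 - 8 disconnects 1 from 8; removing 8 - 4 disconnects 8 from 4; removing 0 - 6 disconnects 0 from 6; removing 9 - 8 disconnects 9 from 8 — these are bridges.

0-6, 1-8, 4-8, 8-9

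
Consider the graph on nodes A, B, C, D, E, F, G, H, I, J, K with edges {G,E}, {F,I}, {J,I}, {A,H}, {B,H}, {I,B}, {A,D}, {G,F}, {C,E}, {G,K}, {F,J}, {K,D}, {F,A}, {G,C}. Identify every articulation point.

Removing G increases the component count from 1 to 2, so G is a cut vertex.
By contrast removing K leaves 1 component; it is not a cut vertex. No other vertex is a cut vertex either.

G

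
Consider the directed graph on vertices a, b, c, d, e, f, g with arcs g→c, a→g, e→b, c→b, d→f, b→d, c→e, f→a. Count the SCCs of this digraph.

{a, b, c, d, e, f, g} are all mutually reachable — one SCC of size 7.
That gives 1 strongly connected component.

1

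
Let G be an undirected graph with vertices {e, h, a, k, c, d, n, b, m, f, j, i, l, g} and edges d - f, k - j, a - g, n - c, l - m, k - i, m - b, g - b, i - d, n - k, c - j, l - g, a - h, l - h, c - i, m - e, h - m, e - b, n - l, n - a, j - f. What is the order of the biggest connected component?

Starting from a we can reach a, b, c, d, e, f, g, h, i, j, k, l, m, n. That is one component of size 14.
The largest has 14 vertices.

14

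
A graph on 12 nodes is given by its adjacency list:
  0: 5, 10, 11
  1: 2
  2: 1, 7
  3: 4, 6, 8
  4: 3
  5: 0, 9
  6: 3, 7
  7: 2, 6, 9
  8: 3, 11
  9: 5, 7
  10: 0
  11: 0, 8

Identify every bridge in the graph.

0-10, 1-2, 2-7, 3-4

The edges on the cycle 7-6-3-8-11-0-5-9-7 are not bridges since each lies on that cycle.
But removing 4-3 disconnects 4 from 3; removing 10-0 disconnects 10 from 0; removing 2-1 disconnects 2 from 1; removing 7-2 disconnects 7 from 2 — these are bridges.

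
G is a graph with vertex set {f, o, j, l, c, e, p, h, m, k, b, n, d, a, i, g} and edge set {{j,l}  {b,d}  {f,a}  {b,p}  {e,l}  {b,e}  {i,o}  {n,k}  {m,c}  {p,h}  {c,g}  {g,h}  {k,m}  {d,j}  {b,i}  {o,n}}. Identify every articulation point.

Removing b increases the component count from 2 to 3, so b is a cut vertex.
By contrast removing h leaves 2 components; it is not a cut vertex. No other vertex is a cut vertex either.

b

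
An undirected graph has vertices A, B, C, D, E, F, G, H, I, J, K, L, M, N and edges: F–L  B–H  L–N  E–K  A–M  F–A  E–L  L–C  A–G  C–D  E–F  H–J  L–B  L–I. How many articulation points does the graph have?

7

Removing A increases the component count from 1 to 3, so A is a cut vertex.
Removing B increases the component count from 1 to 2, so B is a cut vertex.
Removing C increases the component count from 1 to 2, so C is a cut vertex.
Likewise E, F, H, L are cut vertices.
By contrast removing J leaves 1 component; it is not a cut vertex. No other vertex is a cut vertex either.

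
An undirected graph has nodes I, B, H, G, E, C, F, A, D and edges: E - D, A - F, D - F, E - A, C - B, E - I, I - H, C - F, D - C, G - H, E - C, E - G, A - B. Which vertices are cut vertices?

Removing E increases the component count from 1 to 2, so E is a cut vertex.
By contrast removing C leaves 1 component; it is not a cut vertex. No other vertex is a cut vertex either.

E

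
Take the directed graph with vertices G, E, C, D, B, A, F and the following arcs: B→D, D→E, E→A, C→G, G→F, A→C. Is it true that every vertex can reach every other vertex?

There is no directed path from A to D, so the graph is not strongly connected.

No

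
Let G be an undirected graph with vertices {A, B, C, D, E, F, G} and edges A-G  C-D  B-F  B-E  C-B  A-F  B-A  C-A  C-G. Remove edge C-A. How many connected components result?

C and A are still connected via C-B-A, so the component count stays at 1.

1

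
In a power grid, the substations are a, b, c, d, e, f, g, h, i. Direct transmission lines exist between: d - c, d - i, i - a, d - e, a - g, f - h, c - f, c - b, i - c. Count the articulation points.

Removing a increases the component count from 1 to 2, so a is a cut vertex.
Removing c increases the component count from 1 to 3, so c is a cut vertex.
Removing d increases the component count from 1 to 2, so d is a cut vertex.
Likewise f, i are cut vertices.
By contrast removing b leaves 1 component; it is not a cut vertex. No other vertex is a cut vertex either.

5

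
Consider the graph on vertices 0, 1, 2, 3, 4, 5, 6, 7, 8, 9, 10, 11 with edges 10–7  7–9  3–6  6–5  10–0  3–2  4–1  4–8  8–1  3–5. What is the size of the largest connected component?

4

11 is isolated — a component by itself.
Starting from 1 we can reach 1, 4, 8. That is one component of size 3.
Starting from 2 we can reach 2, 3, 5, 6. That is one component of size 4.
Starting from 0 we can reach 0, 7, 9, 10. That is one component of size 4.
The largest has 4 vertices.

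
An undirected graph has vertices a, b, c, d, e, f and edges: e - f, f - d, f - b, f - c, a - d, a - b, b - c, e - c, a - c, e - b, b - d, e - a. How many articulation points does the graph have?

Removing c, for instance, still leaves 1 component. No single vertex removal increases the component count — the graph has no articulation points.

0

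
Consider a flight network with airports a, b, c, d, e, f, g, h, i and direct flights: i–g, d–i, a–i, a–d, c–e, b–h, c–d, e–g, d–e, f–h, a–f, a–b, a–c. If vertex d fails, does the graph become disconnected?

No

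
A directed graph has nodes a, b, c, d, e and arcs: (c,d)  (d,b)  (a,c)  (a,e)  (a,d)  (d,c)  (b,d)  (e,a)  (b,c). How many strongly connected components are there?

2

{b, c, d} are all mutually reachable — one SCC of size 3.
{a, e} are all mutually reachable — one SCC of size 2.
That gives 2 strongly connected components.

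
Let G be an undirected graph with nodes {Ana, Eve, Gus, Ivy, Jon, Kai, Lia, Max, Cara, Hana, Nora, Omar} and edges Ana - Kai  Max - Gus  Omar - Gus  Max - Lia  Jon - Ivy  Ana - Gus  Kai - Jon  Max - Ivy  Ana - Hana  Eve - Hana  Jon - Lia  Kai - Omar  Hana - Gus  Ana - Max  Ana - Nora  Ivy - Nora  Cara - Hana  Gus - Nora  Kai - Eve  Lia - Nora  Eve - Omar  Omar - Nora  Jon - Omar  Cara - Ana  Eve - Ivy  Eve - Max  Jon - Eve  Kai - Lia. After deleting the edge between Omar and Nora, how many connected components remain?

1

Omar and Nora are still connected via Omar-Gus-Nora, so the component count stays at 1.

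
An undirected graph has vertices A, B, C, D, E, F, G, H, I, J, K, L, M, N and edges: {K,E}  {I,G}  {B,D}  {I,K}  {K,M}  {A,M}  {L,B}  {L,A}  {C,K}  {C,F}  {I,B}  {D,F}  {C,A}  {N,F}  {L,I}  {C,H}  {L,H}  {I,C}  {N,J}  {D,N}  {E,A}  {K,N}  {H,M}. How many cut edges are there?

2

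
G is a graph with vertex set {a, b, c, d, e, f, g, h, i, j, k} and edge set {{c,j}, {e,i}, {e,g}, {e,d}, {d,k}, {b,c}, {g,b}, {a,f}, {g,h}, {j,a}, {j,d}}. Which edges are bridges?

The edges on the cycle e-g-b-c-j-d-e are not bridges since each lies on that cycle.
But removing e–i disconnects e from i; removing f–a disconnects f from a; removing k–d disconnects k from d; removing g–h disconnects g from h — these are bridges.
In total 5 edges are bridges.

a-f, a-j, d-k, e-i, g-h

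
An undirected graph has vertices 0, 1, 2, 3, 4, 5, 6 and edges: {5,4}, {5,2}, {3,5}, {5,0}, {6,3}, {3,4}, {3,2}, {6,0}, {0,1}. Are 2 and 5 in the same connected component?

From 2 we can reach 0, 1, 2, 3, 4, 5, 6, which includes 5.

Yes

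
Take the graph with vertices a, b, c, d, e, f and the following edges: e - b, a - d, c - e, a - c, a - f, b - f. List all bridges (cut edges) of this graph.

The edges on the cycle a-c-e-b-f-a are not bridges since each lies on that cycle.
But removing a - d disconnects a from d — this is a bridge.

a-d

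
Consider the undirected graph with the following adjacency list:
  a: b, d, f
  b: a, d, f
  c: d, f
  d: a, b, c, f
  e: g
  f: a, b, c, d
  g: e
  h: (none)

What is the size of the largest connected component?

5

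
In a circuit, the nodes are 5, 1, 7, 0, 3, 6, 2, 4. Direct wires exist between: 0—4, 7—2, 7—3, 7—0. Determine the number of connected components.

5 is isolated — a component by itself.
6 is isolated — a component by itself.
1 is isolated — a component by itself.
Starting from 0 we can reach 0, 2, 3, 4, 7. That is one component of size 5.
Total: 4 components.

4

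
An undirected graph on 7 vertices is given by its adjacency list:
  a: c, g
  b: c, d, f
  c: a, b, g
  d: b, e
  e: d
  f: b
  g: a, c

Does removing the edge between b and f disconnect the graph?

Removing b-f leaves no path between b and f: the component count goes from 1 to 2. So it is a bridge.

Yes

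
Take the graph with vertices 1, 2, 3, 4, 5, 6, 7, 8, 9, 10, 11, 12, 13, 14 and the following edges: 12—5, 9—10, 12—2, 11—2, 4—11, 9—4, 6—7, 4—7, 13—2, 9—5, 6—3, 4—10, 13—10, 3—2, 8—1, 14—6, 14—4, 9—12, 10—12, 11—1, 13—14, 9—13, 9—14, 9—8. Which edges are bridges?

The edges on the cycle 9-13-2-11-4-14-9 are not bridges since each lies on that cycle.
Every edge lies on some cycle, so there are no bridges.

none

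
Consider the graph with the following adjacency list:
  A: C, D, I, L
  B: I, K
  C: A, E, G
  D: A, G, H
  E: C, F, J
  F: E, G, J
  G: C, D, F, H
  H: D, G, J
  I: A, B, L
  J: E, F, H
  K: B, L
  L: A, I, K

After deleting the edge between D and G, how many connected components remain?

D and G are still connected via D-H-G, so the component count stays at 1.

1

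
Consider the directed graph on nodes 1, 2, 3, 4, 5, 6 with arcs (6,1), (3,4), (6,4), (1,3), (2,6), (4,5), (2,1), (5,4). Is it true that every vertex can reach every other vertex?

No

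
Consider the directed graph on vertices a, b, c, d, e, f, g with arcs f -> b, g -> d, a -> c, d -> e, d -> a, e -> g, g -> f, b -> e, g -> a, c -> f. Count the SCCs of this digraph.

1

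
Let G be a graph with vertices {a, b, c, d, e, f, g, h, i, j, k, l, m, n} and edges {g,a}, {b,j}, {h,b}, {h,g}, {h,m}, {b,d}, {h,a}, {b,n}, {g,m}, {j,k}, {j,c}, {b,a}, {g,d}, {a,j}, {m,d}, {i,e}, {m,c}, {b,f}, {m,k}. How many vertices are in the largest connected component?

11

l is isolated — a component by itself.
Starting from e we can reach e, i. That is one component of size 2.
Starting from a we can reach a, b, c, d, f, g, h, j, k, m, n. That is one component of size 11.
The largest has 11 vertices.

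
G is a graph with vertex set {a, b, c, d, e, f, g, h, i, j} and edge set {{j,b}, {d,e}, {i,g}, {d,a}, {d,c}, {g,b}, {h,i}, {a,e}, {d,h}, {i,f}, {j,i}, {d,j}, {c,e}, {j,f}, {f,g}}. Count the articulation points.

Removing d increases the component count from 1 to 2, so d is a cut vertex.
By contrast removing g leaves 1 component; it is not a cut vertex. No other vertex is a cut vertex either.

1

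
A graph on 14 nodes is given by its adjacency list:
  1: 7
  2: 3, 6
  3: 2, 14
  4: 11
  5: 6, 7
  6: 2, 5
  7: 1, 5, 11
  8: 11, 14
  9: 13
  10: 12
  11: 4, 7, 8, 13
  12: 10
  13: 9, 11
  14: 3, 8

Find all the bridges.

1-7, 10-12, 11-13, 11-4, 13-9

The edges on the cycle 14-3-2-6-5-7-11-8-14 are not bridges since each lies on that cycle.
But removing 13-11 disconnects 13 from 11; removing 1-7 disconnects 1 from 7; removing 13-9 disconnects 13 from 9; removing 4-11 disconnects 4 from 11 — these are bridges.
In total 5 edges are bridges.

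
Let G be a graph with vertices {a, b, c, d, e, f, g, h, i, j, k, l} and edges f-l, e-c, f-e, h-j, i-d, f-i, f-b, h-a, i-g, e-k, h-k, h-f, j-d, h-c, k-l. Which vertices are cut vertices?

f, h, i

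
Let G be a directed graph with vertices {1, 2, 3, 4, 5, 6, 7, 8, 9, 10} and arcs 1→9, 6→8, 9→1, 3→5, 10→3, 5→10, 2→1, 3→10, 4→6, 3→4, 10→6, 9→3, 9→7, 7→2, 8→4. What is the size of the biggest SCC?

{1, 2, 7, 9} are all mutually reachable — one SCC of size 4.
{4, 6, 8} are all mutually reachable — one SCC of size 3.
{3, 5, 10} are all mutually reachable — one SCC of size 3.
The largest has 4 vertices.

4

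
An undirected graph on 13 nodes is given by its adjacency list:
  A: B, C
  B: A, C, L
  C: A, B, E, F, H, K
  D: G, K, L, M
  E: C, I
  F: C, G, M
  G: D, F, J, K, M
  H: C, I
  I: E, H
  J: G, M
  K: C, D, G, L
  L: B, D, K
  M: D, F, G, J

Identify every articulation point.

C

Removing C increases the component count from 1 to 2, so C is a cut vertex.
By contrast removing A leaves 1 component; it is not a cut vertex. No other vertex is a cut vertex either.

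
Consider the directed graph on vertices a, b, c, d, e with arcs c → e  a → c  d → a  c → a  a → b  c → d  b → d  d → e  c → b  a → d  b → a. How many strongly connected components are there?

{a, b, c, d} are all mutually reachable — one SCC of size 4.
{e} is an SCC by itself.
That gives 2 strongly connected components.

2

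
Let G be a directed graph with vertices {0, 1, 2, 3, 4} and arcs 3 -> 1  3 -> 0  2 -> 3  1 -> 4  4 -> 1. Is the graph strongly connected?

No

There is no directed path from 4 to 3, so the graph is not strongly connected.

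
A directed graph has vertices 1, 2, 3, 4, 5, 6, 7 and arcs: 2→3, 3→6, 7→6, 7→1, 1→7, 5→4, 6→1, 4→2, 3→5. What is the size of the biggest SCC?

4

{2, 3, 4, 5} are all mutually reachable — one SCC of size 4.
{1, 6, 7} are all mutually reachable — one SCC of size 3.
The largest has 4 vertices.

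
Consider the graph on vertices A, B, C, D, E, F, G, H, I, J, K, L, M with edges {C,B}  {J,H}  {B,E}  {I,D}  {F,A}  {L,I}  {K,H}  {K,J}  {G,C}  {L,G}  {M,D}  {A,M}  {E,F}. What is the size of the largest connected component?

Starting from H we can reach H, J, K. That is one component of size 3.
Starting from A we can reach A, B, C, D, E, F, G, I, L, M. That is one component of size 10.
The largest has 10 vertices.

10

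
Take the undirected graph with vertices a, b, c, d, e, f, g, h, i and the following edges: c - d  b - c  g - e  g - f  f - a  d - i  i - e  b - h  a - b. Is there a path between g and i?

Yes

From g we can reach a, b, c, d, e, f, g, h, i, which includes i.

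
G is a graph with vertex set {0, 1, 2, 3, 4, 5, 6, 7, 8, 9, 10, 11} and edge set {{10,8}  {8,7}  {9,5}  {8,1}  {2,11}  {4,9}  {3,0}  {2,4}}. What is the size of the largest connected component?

5

6 is isolated — a component by itself.
Starting from 0 we can reach 0, 3. That is one component of size 2.
Starting from 1 we can reach 1, 7, 8, 10. That is one component of size 4.
Starting from 2 we can reach 2, 4, 5, 9, 11. That is one component of size 5.
The largest has 5 vertices.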